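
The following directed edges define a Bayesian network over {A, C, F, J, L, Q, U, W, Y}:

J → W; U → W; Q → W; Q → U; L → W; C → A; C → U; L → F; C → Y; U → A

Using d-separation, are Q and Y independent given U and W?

No

We examine all 4 paths between Q and Y:
Path 1: Q → W ← U → A ← C → Y
  U is a fork here and U is conditioned on, so the path is blocked at U.
Path 2: Q → W ← U ← C → Y
  U is a chain here and U is conditioned on, so the path is blocked at U.
Path 3: Q → U → A ← C → Y
  U is a chain here and U is conditioned on, so the path is blocked at U.
Path 4: Q → U ← C → Y
  U is a collider and U is conditioned on, which opens it; C is a fork and C is not conditioned on — no node blocks this path, so it is active.
Since the path Q → U ← C → Y is active, Q and Y are not d-separated given {U, W}.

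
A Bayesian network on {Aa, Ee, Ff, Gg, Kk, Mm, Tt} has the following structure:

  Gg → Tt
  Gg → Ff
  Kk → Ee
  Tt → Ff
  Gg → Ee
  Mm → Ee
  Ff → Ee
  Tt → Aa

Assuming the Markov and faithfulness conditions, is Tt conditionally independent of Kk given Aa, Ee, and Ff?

No

Enumerating the 4 paths from Tt to Kk and testing each for blocking by {Aa, Ee, Ff}:
Path 1: Tt → Ff → Ee ← Kk
  Ff is a chain here and Ff is conditioned on, so the path is blocked at Ff.
Path 2: Tt → Ff ← Gg → Ee ← Kk
  Ff is a collider and Ff is conditioned on, which opens it; Gg is a fork and Gg is not conditioned on; Ee is a collider and Ee is conditioned on, which opens it — no node blocks this path, so it is active.
Path 3: Tt ← Gg → Ff → Ee ← Kk
  Ff is a chain here and Ff is conditioned on, so the path is blocked at Ff.
Path 4: Tt ← Gg → Ee ← Kk
  Gg is a fork and Gg is not conditioned on; Ee is a collider and Ee is conditioned on, which opens it — no node blocks this path, so it is active.
At least one path is unblocked, so d-separation fails.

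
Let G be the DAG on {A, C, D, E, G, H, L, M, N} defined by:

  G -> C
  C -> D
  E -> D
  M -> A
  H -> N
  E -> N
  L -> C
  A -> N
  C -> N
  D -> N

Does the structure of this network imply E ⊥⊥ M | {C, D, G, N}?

No — E and M are not d-separated given {C, D, G, N}.

3 paths connect E and M; each must be blocked for d-separation to hold:
Path 1: E → D ← C → N ← A ← M
  C is a fork here and C is conditioned on, so the path is blocked at C.
Path 2: E → D → N ← A ← M
  D is a chain here and D is conditioned on, so the path is blocked at D.
Path 3: E → N ← A ← M
  N is a collider and N is conditioned on, which opens it; A is a chain and A is not conditioned on — no node blocks this path, so it is active.
Since the path E → N ← A ← M is active, E and M are not d-separated given {C, D, G, N}.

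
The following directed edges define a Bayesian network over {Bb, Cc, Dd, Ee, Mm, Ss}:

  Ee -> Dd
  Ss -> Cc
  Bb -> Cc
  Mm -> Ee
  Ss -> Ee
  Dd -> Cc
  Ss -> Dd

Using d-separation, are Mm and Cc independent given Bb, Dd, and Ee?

No

Enumerating the 4 paths from Mm to Cc and testing each for blocking by {Bb, Dd, Ee}:
  1. Mm → Ee → Dd ← Ss → Cc — Ee:chain[blocks]; Dd:collider[open]; Ss:fork[open] ⇒ blocked
  2. Mm → Ee → Dd → Cc — Ee:chain[blocks]; Dd:chain[blocks] ⇒ blocked
  3. Mm → Ee ← Ss → Dd → Cc — Ee:collider[open]; Ss:fork[open]; Dd:chain[blocks] ⇒ blocked
  4. Mm → Ee ← Ss → Cc — Ee:collider[open]; Ss:fork[open] ⇒ active
Since the path Mm → Ee ← Ss → Cc is active, Mm and Cc are not d-separated given {Bb, Dd, Ee}.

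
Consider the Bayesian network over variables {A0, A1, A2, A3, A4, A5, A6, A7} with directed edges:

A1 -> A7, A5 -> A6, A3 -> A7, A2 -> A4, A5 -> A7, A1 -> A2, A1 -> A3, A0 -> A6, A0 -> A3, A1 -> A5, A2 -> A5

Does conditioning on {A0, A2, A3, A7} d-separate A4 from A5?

There are 6 undirected paths between A4 and A5; checking each against the conditioning set {A0, A2, A3, A7}:
Path 1: A4 ← A2 → A5
  A2 is a fork here and A2 is conditioned on, so the path is blocked at A2.
Path 2: A4 ← A2 ← A1 → A7 ← A3 ← A0 → A6 ← A5
  A2 is a chain here and A2 is conditioned on, so the path is blocked at A2.
Path 3: A4 ← A2 ← A1 → A7 ← A5
  A2 is a chain here and A2 is conditioned on, so the path is blocked at A2.
Path 4: A4 ← A2 ← A1 → A3 → A7 ← A5
  A2 is a chain here and A2 is conditioned on, so the path is blocked at A2.
Path 5: A4 ← A2 ← A1 → A3 ← A0 → A6 ← A5
  A2 is a chain here and A2 is conditioned on, so the path is blocked at A2.
Path 6: A4 ← A2 ← A1 → A5
  A2 is a chain here and A2 is conditioned on, so the path is blocked at A2.
All paths are blocked; A4 ⊥ A5 | {A0, A2, A3, A7} holds.

Yes — A4 and A5 are d-separated given {A0, A2, A3, A7}.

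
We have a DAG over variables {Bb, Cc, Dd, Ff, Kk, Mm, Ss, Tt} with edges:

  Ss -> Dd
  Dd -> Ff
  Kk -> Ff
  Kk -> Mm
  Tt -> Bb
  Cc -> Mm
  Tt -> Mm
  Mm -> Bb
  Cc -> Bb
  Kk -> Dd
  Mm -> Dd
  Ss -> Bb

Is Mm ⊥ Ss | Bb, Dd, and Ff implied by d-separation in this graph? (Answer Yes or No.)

There are 6 undirected paths between Mm and Ss; checking each against the conditioning set {Bb, Dd, Ff}:
  1. Mm ← Tt → Bb ← Ss — Tt:fork[open]; Bb:collider[open] ⇒ active
  2. Mm → Bb ← Ss — Bb:collider[open] ⇒ active
  3. Mm → Dd ← Ss — Dd:collider[open] ⇒ active
  4. Mm ← Cc → Bb ← Ss — Cc:fork[open]; Bb:collider[open] ⇒ active
  5. Mm ← Kk → Ff ← Dd ← Ss — Kk:fork[open]; Ff:collider[open]; Dd:chain[blocks] ⇒ blocked
  6. Mm ← Kk → Dd ← Ss — Kk:fork[open]; Dd:collider[open] ⇒ active
Because an active path exists, Mm and Ss are not d-separated.

No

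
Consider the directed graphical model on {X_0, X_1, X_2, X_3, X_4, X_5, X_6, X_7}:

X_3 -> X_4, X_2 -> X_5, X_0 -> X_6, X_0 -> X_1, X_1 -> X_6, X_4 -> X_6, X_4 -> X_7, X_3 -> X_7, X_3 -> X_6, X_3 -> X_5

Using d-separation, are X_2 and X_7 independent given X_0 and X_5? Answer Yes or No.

3 paths connect X_2 and X_7; each must be blocked for d-separation to hold:
  1. X_2 → X_5 ← X_3 → X_7 — X_5:collider[open]; X_3:fork[open] ⇒ active
  2. X_2 → X_5 ← X_3 → X_6 ← X_4 → X_7 — X_5:collider[open]; X_3:fork[open]; X_6:collider[blocks]; X_4:fork[open] ⇒ blocked
  3. X_2 → X_5 ← X_3 → X_4 → X_7 — X_5:collider[open]; X_3:fork[open]; X_4:chain[open] ⇒ active
Since the path X_2 → X_5 ← X_3 → X_7 is active, X_2 and X_7 are not d-separated given {X_0, X_5}.

No — X_2 and X_7 are not d-separated given {X_0, X_5}.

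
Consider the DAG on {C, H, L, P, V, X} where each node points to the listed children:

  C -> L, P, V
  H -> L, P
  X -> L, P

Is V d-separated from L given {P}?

There are 3 undirected paths between V and L; checking each against the conditioning set {P}:
Path 1: V ← C → L
  C is a fork and C is not conditioned on — no node blocks this path, so it is active.
Path 2: V ← C → P ← H → L
  C is a fork and C is not conditioned on; P is a collider and P is conditioned on, which opens it; H is a fork and H is not conditioned on — no node blocks this path, so it is active.
Path 3: V ← C → P ← X → L
  C is a fork and C is not conditioned on; P is a collider and P is conditioned on, which opens it; X is a fork and X is not conditioned on — no node blocks this path, so it is active.
Since the path V ← C → L is active, V and L are not d-separated given {P}.

No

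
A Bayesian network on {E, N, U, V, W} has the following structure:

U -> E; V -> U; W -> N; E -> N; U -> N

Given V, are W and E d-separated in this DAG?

Yes

We examine all 2 paths between W and E:
Path 1: W → N ← U → E
  N is a collider here and neither N nor any of its descendants is conditioned on, so the collider stays closed — the path is blocked at N.
Path 2: W → N ← E
  N is a collider here and neither N nor any of its descendants is conditioned on, so the collider stays closed — the path is blocked at N.
Every path is blocked, so W and E are d-separated given {V}.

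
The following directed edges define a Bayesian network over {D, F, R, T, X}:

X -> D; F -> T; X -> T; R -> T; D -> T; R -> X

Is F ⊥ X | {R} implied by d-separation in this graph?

Yes

Enumerating the 3 paths from F to X and testing each for blocking by {R}:
Path 1: F → T ← D ← X
  T is a collider here and neither T nor any of its descendants is conditioned on, so the collider stays closed — the path is blocked at T.
Path 2: F → T ← R → X
  T is a collider here and neither T nor any of its descendants is conditioned on, so the collider stays closed — the path is blocked at T.
Path 3: F → T ← X
  T is a collider here and neither T nor any of its descendants is conditioned on, so the collider stays closed — the path is blocked at T.
All paths are blocked; F ⊥ X | {R} holds.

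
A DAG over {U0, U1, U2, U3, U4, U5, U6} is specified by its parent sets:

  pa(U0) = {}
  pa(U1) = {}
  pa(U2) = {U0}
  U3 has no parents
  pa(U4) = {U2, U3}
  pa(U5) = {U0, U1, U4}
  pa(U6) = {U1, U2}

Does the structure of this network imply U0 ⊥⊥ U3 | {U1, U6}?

Yes — U0 and U3 are d-separated given {U1, U6}.

Enumerating the 4 paths from U0 to U3 and testing each for blocking by {U1, U6}:
Path 1: U0 → U5 ← U1 → U6 ← U2 → U4 ← U3
  U5 is a collider here and neither U5 nor any of its descendants is conditioned on, so the collider stays closed — the path is blocked at U5.
Path 2: U0 → U5 ← U4 ← U3
  U5 is a collider here and neither U5 nor any of its descendants is conditioned on, so the collider stays closed — the path is blocked at U5.
Path 3: U0 → U2 → U6 ← U1 → U5 ← U4 ← U3
  U1 is a fork here and U1 is conditioned on, so the path is blocked at U1.
Path 4: U0 → U2 → U4 ← U3
  U4 is a collider here and neither U4 nor any of its descendants is conditioned on, so the collider stays closed — the path is blocked at U4.
Since every path is blocked, d-separation holds.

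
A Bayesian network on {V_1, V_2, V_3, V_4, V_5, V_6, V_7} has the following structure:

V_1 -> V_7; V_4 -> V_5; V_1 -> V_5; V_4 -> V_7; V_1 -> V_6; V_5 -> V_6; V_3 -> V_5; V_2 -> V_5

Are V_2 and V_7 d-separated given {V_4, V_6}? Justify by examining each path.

No

We examine all 3 paths between V_2 and V_7:
  1. V_2 → V_5 ← V_4 → V_7 — V_5:collider[open]; V_4:fork[blocks] ⇒ blocked
  2. V_2 → V_5 ← V_1 → V_7 — V_5:collider[open]; V_1:fork[open] ⇒ active
  3. V_2 → V_5 → V_6 ← V_1 → V_7 — V_5:chain[open]; V_6:collider[open]; V_1:fork[open] ⇒ active
Because an active path exists, V_2 and V_7 are not d-separated.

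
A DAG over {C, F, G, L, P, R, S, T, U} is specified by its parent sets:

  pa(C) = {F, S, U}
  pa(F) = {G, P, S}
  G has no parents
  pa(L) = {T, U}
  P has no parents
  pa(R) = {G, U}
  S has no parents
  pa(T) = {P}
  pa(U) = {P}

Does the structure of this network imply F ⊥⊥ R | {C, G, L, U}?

5 paths connect F and R; each must be blocked for d-separation to hold:
  1. F → C ← U → R — C:collider[open]; U:fork[blocks] ⇒ blocked
  2. F ← S → C ← U → R — S:fork[open]; C:collider[open]; U:fork[blocks] ⇒ blocked
  3. F ← G → R — G:fork[blocks] ⇒ blocked
  4. F ← P → T → L ← U → R — P:fork[open]; T:chain[open]; L:collider[open]; U:fork[blocks] ⇒ blocked
  5. F ← P → U → R — P:fork[open]; U:chain[blocks] ⇒ blocked
Since every path is blocked, d-separation holds.

Yes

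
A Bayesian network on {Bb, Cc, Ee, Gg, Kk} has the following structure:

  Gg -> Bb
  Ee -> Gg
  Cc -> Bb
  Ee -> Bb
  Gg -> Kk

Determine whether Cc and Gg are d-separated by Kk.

2 paths connect Cc and Gg; each must be blocked for d-separation to hold:
Path 1: Cc → Bb ← Gg
  Bb is a collider here and neither Bb nor any of its descendants is conditioned on, so the collider stays closed — the path is blocked at Bb.
Path 2: Cc → Bb ← Ee → Gg
  Bb is a collider here and neither Bb nor any of its descendants is conditioned on, so the collider stays closed — the path is blocked at Bb.
Every path is blocked, so Cc and Gg are d-separated given {Kk}.

Yes — Cc and Gg are d-separated given {Kk}.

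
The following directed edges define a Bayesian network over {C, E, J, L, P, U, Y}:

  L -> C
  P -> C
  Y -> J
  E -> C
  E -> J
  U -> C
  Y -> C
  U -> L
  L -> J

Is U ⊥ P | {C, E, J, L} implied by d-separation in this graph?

There are 4 undirected paths between U and P; checking each against the conditioning set {C, E, J, L}:
Path 1: U → C ← P
  C is a collider and C is conditioned on, which opens it — no node blocks this path, so it is active.
Path 2: U → L → J ← E → C ← P
  L is a chain here and L is conditioned on, so the path is blocked at L.
Path 3: U → L → J ← Y → C ← P
  L is a chain here and L is conditioned on, so the path is blocked at L.
Path 4: U → L → C ← P
  L is a chain here and L is conditioned on, so the path is blocked at L.
Since the path U → C ← P is active, U and P are not d-separated given {C, E, J, L}.

No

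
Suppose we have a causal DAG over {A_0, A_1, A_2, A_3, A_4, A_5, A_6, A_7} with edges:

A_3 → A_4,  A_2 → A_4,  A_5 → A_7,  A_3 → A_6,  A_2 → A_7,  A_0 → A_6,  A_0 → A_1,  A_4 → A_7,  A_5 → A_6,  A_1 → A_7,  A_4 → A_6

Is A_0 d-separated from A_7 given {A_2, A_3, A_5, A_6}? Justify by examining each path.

We examine all 6 paths between A_0 and A_7:
Path 1: A_0 → A_6 ← A_4 → A_7
  A_6 is a collider and A_6 is conditioned on, which opens it; A_4 is a fork and A_4 is not conditioned on — no node blocks this path, so it is active.
Path 2: A_0 → A_6 ← A_4 ← A_2 → A_7
  A_2 is a fork here and A_2 is conditioned on, so the path is blocked at A_2.
Path 3: A_0 → A_6 ← A_5 → A_7
  A_5 is a fork here and A_5 is conditioned on, so the path is blocked at A_5.
Path 4: A_0 → A_6 ← A_3 → A_4 → A_7
  A_3 is a fork here and A_3 is conditioned on, so the path is blocked at A_3.
Path 5: A_0 → A_6 ← A_3 → A_4 ← A_2 → A_7
  A_3 is a fork here and A_3 is conditioned on, so the path is blocked at A_3.
Path 6: A_0 → A_1 → A_7
  A_1 is a chain and A_1 is not conditioned on — no node blocks this path, so it is active.
Since the path A_0 → A_6 ← A_4 → A_7 is active, A_0 and A_7 are not d-separated given {A_2, A_3, A_5, A_6}.

No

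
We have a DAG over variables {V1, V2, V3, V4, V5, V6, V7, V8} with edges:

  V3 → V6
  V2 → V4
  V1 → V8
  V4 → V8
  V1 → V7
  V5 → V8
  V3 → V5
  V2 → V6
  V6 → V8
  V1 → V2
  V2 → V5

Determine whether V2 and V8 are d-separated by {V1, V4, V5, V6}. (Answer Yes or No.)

Yes

Enumerating the 6 paths from V2 to V8 and testing each for blocking by {V1, V4, V5, V6}:
  1. V2 → V5 ← V3 → V6 → V8 — V5:collider[open]; V3:fork[open]; V6:chain[blocks] ⇒ blocked
  2. V2 → V5 → V8 — V5:chain[blocks] ⇒ blocked
  3. V2 ← V1 → V8 — V1:fork[blocks] ⇒ blocked
  4. V2 → V6 ← V3 → V5 → V8 — V6:collider[open]; V3:fork[open]; V5:chain[blocks] ⇒ blocked
  5. V2 → V6 → V8 — V6:chain[blocks] ⇒ blocked
  6. V2 → V4 → V8 — V4:chain[blocks] ⇒ blocked
Every path is blocked, so V2 and V8 are d-separated given {V1, V4, V5, V6}.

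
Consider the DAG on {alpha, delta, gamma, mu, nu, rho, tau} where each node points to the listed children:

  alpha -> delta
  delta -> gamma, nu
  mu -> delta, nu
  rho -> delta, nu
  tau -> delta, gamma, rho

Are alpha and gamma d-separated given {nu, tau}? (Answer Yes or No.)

No

We examine all 5 paths between alpha and gamma:
  1. alpha → delta ← mu → nu ← rho ← tau → gamma — delta:collider[open]; mu:fork[open]; nu:collider[open]; rho:chain[open]; tau:fork[blocks] ⇒ blocked
  2. alpha → delta → gamma — delta:chain[open] ⇒ active
  3. alpha → delta ← tau → gamma — delta:collider[open]; tau:fork[blocks] ⇒ blocked
  4. alpha → delta → nu ← rho ← tau → gamma — delta:chain[open]; nu:collider[open]; rho:chain[open]; tau:fork[blocks] ⇒ blocked
  5. alpha → delta ← rho ← tau → gamma — delta:collider[open]; rho:chain[open]; tau:fork[blocks] ⇒ blocked
Because an active path exists, alpha and gamma are not d-separated.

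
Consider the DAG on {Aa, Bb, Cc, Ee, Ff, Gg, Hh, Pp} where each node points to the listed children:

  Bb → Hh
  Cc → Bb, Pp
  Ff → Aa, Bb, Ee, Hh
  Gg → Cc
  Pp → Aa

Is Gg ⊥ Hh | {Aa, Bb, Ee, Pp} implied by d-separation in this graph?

No — Gg and Hh are not d-separated given {Aa, Bb, Ee, Pp}.

Enumerating the 4 paths from Gg to Hh and testing each for blocking by {Aa, Bb, Ee, Pp}:
Path 1: Gg → Cc → Pp → Aa ← Ff → Hh
  Pp is a chain here and Pp is conditioned on, so the path is blocked at Pp.
Path 2: Gg → Cc → Pp → Aa ← Ff → Bb → Hh
  Pp is a chain here and Pp is conditioned on, so the path is blocked at Pp.
Path 3: Gg → Cc → Bb ← Ff → Hh
  Cc is a chain and Cc is not conditioned on; Bb is a collider and Bb is conditioned on, which opens it; Ff is a fork and Ff is not conditioned on — no node blocks this path, so it is active.
Path 4: Gg → Cc → Bb → Hh
  Bb is a chain here and Bb is conditioned on, so the path is blocked at Bb.
Since the path Gg → Cc → Bb ← Ff → Hh is active, Gg and Hh are not d-separated given {Aa, Bb, Ee, Pp}.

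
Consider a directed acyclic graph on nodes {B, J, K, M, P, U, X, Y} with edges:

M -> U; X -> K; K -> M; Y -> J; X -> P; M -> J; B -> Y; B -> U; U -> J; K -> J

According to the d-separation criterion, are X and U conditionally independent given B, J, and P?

Enumerating the 6 paths from X to U and testing each for blocking by {B, J, P}:
Path 1: X → K → J ← M → U
  K is a chain and K is not conditioned on; J is a collider and J is conditioned on, which opens it; M is a fork and M is not conditioned on — no node blocks this path, so it is active.
Path 2: X → K → J ← U
  K is a chain and K is not conditioned on; J is a collider and J is conditioned on, which opens it — no node blocks this path, so it is active.
Path 3: X → K → J ← Y ← B → U
  B is a fork here and B is conditioned on, so the path is blocked at B.
Path 4: X → K → M → J ← U
  K is a chain and K is not conditioned on; M is a chain and M is not conditioned on; J is a collider and J is conditioned on, which opens it — no node blocks this path, so it is active.
Path 5: X → K → M → J ← Y ← B → U
  B is a fork here and B is conditioned on, so the path is blocked at B.
Path 6: X → K → M → U
  K is a chain and K is not conditioned on; M is a chain and M is not conditioned on — no node blocks this path, so it is active.
Since the path X → K → J ← M → U is active, X and U are not d-separated given {B, J, P}.

No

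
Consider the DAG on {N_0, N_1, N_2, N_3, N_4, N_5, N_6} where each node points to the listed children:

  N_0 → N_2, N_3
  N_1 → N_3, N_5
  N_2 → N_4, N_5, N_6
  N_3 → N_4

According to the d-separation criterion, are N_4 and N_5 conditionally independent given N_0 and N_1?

No — N_4 and N_5 are not d-separated given {N_0, N_1}.

Enumerating the 4 paths from N_4 to N_5 and testing each for blocking by {N_0, N_1}:
Path 1: N_4 ← N_3 ← N_0 → N_2 → N_5
  N_0 is a fork here and N_0 is conditioned on, so the path is blocked at N_0.
Path 2: N_4 ← N_3 ← N_1 → N_5
  N_1 is a fork here and N_1 is conditioned on, so the path is blocked at N_1.
Path 3: N_4 ← N_2 ← N_0 → N_3 ← N_1 → N_5
  N_0 is a fork here and N_0 is conditioned on, so the path is blocked at N_0.
Path 4: N_4 ← N_2 → N_5
  N_2 is a fork and N_2 is not conditioned on — no node blocks this path, so it is active.
Because an active path exists, N_4 and N_5 are not d-separated.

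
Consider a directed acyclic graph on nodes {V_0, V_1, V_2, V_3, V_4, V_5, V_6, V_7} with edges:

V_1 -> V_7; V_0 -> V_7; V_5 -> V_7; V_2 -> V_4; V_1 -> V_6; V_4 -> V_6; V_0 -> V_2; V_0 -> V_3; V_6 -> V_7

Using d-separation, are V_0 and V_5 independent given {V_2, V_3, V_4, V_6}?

Yes

3 paths connect V_0 and V_5; each must be blocked for d-separation to hold:
  1. V_0 → V_7 ← V_5 — V_7:collider[blocks] ⇒ blocked
  2. V_0 → V_2 → V_4 → V_6 ← V_1 → V_7 ← V_5 — V_2:chain[blocks]; V_4:chain[blocks]; V_6:collider[open]; V_1:fork[open]; V_7:collider[blocks] ⇒ blocked
  3. V_0 → V_2 → V_4 → V_6 → V_7 ← V_5 — V_2:chain[blocks]; V_4:chain[blocks]; V_6:chain[blocks]; V_7:collider[blocks] ⇒ blocked
Since every path is blocked, d-separation holds.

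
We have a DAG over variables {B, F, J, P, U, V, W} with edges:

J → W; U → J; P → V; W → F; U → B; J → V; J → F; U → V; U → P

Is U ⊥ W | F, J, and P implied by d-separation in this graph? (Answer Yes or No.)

6 paths connect U and W; each must be blocked for d-separation to hold:
Path 1: U → V ← J → W
  V is a collider here and neither V nor any of its descendants is conditioned on, so the collider stays closed — the path is blocked at V.
Path 2: U → V ← J → F ← W
  V is a collider here and neither V nor any of its descendants is conditioned on, so the collider stays closed — the path is blocked at V.
Path 3: U → J → W
  J is a chain here and J is conditioned on, so the path is blocked at J.
Path 4: U → J → F ← W
  J is a chain here and J is conditioned on, so the path is blocked at J.
Path 5: U → P → V ← J → W
  P is a chain here and P is conditioned on, so the path is blocked at P.
Path 6: U → P → V ← J → F ← W
  P is a chain here and P is conditioned on, so the path is blocked at P.
Since every path is blocked, d-separation holds.

Yes — U and W are d-separated given {F, J, P}.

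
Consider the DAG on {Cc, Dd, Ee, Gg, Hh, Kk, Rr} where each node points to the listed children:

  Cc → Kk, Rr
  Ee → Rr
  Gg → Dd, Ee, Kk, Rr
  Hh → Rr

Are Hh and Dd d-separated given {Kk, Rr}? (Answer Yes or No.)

No

We examine all 3 paths between Hh and Dd:
Path 1: Hh → Rr ← Cc → Kk ← Gg → Dd
  Rr is a collider and Rr is conditioned on, which opens it; Cc is a fork and Cc is not conditioned on; Kk is a collider and Kk is conditioned on, which opens it; Gg is a fork and Gg is not conditioned on — no node blocks this path, so it is active.
Path 2: Hh → Rr ← Ee ← Gg → Dd
  Rr is a collider and Rr is conditioned on, which opens it; Ee is a chain and Ee is not conditioned on; Gg is a fork and Gg is not conditioned on — no node blocks this path, so it is active.
Path 3: Hh → Rr ← Gg → Dd
  Rr is a collider and Rr is conditioned on, which opens it; Gg is a fork and Gg is not conditioned on — no node blocks this path, so it is active.
Since the path Hh → Rr ← Cc → Kk ← Gg → Dd is active, Hh and Dd are not d-separated given {Kk, Rr}.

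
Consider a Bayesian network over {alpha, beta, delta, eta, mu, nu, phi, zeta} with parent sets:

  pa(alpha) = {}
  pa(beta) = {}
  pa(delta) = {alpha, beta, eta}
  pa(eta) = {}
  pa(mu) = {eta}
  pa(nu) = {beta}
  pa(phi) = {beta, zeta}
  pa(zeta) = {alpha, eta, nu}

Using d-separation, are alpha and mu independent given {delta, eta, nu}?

Yes

We examine all 6 paths between alpha and mu:
  1. alpha → delta ← beta → phi ← zeta ← eta → mu — delta:collider[open]; beta:fork[open]; phi:collider[blocks]; zeta:chain[open]; eta:fork[blocks] ⇒ blocked
  2. alpha → delta ← beta → nu → zeta ← eta → mu — delta:collider[open]; beta:fork[open]; nu:chain[blocks]; zeta:collider[blocks]; eta:fork[blocks] ⇒ blocked
  3. alpha → delta ← eta → mu — delta:collider[open]; eta:fork[blocks] ⇒ blocked
  4. alpha → zeta ← eta → mu — zeta:collider[blocks]; eta:fork[blocks] ⇒ blocked
  5. alpha → zeta → phi ← beta → delta ← eta → mu — zeta:chain[open]; phi:collider[blocks]; beta:fork[open]; delta:collider[open]; eta:fork[blocks] ⇒ blocked
  6. alpha → zeta ← nu ← beta → delta ← eta → mu — zeta:collider[blocks]; nu:chain[blocks]; beta:fork[open]; delta:collider[open]; eta:fork[blocks] ⇒ blocked
Every path is blocked, so alpha and mu are d-separated given {delta, eta, nu}.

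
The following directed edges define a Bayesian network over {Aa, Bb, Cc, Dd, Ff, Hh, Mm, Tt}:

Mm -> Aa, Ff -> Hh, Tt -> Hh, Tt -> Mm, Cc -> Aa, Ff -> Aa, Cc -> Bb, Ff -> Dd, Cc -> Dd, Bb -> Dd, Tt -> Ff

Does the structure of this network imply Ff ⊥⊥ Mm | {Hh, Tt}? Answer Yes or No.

Yes — Ff and Mm are d-separated given {Hh, Tt}.

There are 5 undirected paths between Ff and Mm; checking each against the conditioning set {Hh, Tt}:
  1. Ff → Dd ← Bb ← Cc → Aa ← Mm — Dd:collider[blocks]; Bb:chain[open]; Cc:fork[open]; Aa:collider[blocks] ⇒ blocked
  2. Ff → Dd ← Cc → Aa ← Mm — Dd:collider[blocks]; Cc:fork[open]; Aa:collider[blocks] ⇒ blocked
  3. Ff ← Tt → Mm — Tt:fork[blocks] ⇒ blocked
  4. Ff → Hh ← Tt → Mm — Hh:collider[open]; Tt:fork[blocks] ⇒ blocked
  5. Ff → Aa ← Mm — Aa:collider[blocks] ⇒ blocked
Since every path is blocked, d-separation holds.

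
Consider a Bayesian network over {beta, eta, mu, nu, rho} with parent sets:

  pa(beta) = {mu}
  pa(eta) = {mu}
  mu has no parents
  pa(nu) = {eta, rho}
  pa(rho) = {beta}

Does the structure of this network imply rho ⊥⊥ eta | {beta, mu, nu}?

No

We examine all 2 paths between rho and eta:
  1. rho → nu ← eta — nu:collider[open] ⇒ active
  2. rho ← beta ← mu → eta — beta:chain[blocks]; mu:fork[blocks] ⇒ blocked
At least one path is unblocked, so d-separation fails.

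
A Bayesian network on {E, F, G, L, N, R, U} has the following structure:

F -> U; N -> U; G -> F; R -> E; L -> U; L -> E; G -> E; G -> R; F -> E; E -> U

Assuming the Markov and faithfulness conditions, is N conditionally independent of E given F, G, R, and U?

No

We examine all 5 paths between N and E:
Path 1: N → U ← E
  U is a collider and U is conditioned on, which opens it — no node blocks this path, so it is active.
Path 2: N → U ← F → E
  F is a fork here and F is conditioned on, so the path is blocked at F.
Path 3: N → U ← F ← G → E
  F is a chain here and F is conditioned on, so the path is blocked at F.
Path 4: N → U ← F ← G → R → E
  F is a chain here and F is conditioned on, so the path is blocked at F.
Path 5: N → U ← L → E
  U is a collider and U is conditioned on, which opens it; L is a fork and L is not conditioned on — no node blocks this path, so it is active.
At least one path is unblocked, so d-separation fails.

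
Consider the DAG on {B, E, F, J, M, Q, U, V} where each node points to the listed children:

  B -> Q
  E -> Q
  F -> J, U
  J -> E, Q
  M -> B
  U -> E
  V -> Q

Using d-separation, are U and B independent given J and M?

4 paths connect U and B; each must be blocked for d-separation to hold:
Path 1: U → E ← J → Q ← B
  E is a collider here and neither E nor any of its descendants is conditioned on, so the collider stays closed — the path is blocked at E.
Path 2: U → E → Q ← B
  Q is a collider here and neither Q nor any of its descendants is conditioned on, so the collider stays closed — the path is blocked at Q.
Path 3: U ← F → J → Q ← B
  J is a chain here and J is conditioned on, so the path is blocked at J.
Path 4: U ← F → J → E → Q ← B
  J is a chain here and J is conditioned on, so the path is blocked at J.
All paths are blocked; U ⊥ B | {J, M} holds.

Yes — U and B are d-separated given {J, M}.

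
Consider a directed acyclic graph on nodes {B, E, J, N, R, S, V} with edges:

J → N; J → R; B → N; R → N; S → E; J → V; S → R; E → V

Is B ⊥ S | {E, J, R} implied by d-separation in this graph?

Yes

We examine all 4 paths between B and S:
Path 1: B → N ← R ← J → V ← E ← S
  N is a collider here and neither N nor any of its descendants is conditioned on, so the collider stays closed — the path is blocked at N.
Path 2: B → N ← R ← S
  N is a collider here and neither N nor any of its descendants is conditioned on, so the collider stays closed — the path is blocked at N.
Path 3: B → N ← J → R ← S
  N is a collider here and neither N nor any of its descendants is conditioned on, so the collider stays closed — the path is blocked at N.
Path 4: B → N ← J → V ← E ← S
  N is a collider here and neither N nor any of its descendants is conditioned on, so the collider stays closed — the path is blocked at N.
All paths are blocked; B ⊥ S | {E, J, R} holds.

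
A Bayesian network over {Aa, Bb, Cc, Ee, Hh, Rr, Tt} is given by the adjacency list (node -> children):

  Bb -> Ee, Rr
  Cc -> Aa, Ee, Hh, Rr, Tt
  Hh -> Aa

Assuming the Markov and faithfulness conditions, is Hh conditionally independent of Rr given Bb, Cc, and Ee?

Enumerating the 4 paths from Hh to Rr and testing each for blocking by {Bb, Cc, Ee}:
  1. Hh ← Cc → Rr — Cc:fork[blocks] ⇒ blocked
  2. Hh ← Cc → Ee ← Bb → Rr — Cc:fork[blocks]; Ee:collider[open]; Bb:fork[blocks] ⇒ blocked
  3. Hh → Aa ← Cc → Rr — Aa:collider[blocks]; Cc:fork[blocks] ⇒ blocked
  4. Hh → Aa ← Cc → Ee ← Bb → Rr — Aa:collider[blocks]; Cc:fork[blocks]; Ee:collider[open]; Bb:fork[blocks] ⇒ blocked
Every path is blocked, so Hh and Rr are d-separated given {Bb, Cc, Ee}.

Yes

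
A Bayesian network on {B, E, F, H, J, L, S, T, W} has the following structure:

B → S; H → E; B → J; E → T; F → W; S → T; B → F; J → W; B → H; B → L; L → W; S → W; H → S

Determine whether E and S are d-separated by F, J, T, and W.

There are 6 undirected paths between E and S; checking each against the conditioning set {F, J, T, W}:
Path 1: E ← H ← B → J → W ← S
  J is a chain here and J is conditioned on, so the path is blocked at J.
Path 2: E ← H ← B → F → W ← S
  F is a chain here and F is conditioned on, so the path is blocked at F.
Path 3: E ← H ← B → L → W ← S
  H is a chain and H is not conditioned on; B is a fork and B is not conditioned on; L is a chain and L is not conditioned on; W is a collider and W is conditioned on, which opens it — no node blocks this path, so it is active.
Path 4: E ← H ← B → S
  H is a chain and H is not conditioned on; B is a fork and B is not conditioned on — no node blocks this path, so it is active.
Path 5: E ← H → S
  H is a fork and H is not conditioned on — no node blocks this path, so it is active.
Path 6: E → T ← S
  T is a collider and T is conditioned on, which opens it — no node blocks this path, so it is active.
Since the path E ← H ← B → L → W ← S is active, E and S are not d-separated given {F, J, T, W}.

No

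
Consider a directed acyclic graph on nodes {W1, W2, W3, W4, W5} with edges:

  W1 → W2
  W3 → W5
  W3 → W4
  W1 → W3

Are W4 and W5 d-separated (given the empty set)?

The only undirected path from W4 to W5 is:
  1. W4 ← W3 → W5 — W3:fork[open] ⇒ active
Because an active path exists, W4 and W5 are not d-separated.

No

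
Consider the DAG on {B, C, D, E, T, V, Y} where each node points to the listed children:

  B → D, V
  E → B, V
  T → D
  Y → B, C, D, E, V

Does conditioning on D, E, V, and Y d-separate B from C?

There are 6 undirected paths between B and C; checking each against the conditioning set {D, E, V, Y}:
Path 1: B → V ← Y → C
  Y is a fork here and Y is conditioned on, so the path is blocked at Y.
Path 2: B → V ← E ← Y → C
  E is a chain here and E is conditioned on, so the path is blocked at E.
Path 3: B ← Y → C
  Y is a fork here and Y is conditioned on, so the path is blocked at Y.
Path 4: B ← E → V ← Y → C
  E is a fork here and E is conditioned on, so the path is blocked at E.
Path 5: B ← E ← Y → C
  E is a chain here and E is conditioned on, so the path is blocked at E.
Path 6: B → D ← Y → C
  Y is a fork here and Y is conditioned on, so the path is blocked at Y.
Every path is blocked, so B and C are d-separated given {D, E, V, Y}.

Yes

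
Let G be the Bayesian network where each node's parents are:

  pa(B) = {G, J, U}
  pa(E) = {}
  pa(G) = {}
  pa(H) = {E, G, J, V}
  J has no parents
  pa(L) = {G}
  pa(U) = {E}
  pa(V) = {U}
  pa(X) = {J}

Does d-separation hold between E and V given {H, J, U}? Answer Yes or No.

6 paths connect E and V; each must be blocked for d-separation to hold:
Path 1: E → H ← G → B ← U → V
  B is a collider here and neither B nor any of its descendants is conditioned on, so the collider stays closed — the path is blocked at B.
Path 2: E → H ← J → B ← U → V
  J is a fork here and J is conditioned on, so the path is blocked at J.
Path 3: E → H ← V
  H is a collider and H is conditioned on, which opens it — no node blocks this path, so it is active.
Path 4: E → U → B ← G → H ← V
  U is a chain here and U is conditioned on, so the path is blocked at U.
Path 5: E → U → B ← J → H ← V
  U is a chain here and U is conditioned on, so the path is blocked at U.
Path 6: E → U → V
  U is a chain here and U is conditioned on, so the path is blocked at U.
Because an active path exists, E and V are not d-separated.

No — E and V are not d-separated given {H, J, U}.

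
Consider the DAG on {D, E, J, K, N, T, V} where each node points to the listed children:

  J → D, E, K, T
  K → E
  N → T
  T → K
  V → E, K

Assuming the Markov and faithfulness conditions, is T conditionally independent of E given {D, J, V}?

No — T and E are not d-separated given {D, J, V}.

There are 6 undirected paths between T and E; checking each against the conditioning set {D, J, V}:
  1. T → K ← V → E — K:collider[blocks]; V:fork[blocks] ⇒ blocked
  2. T → K → E — K:chain[open] ⇒ active
  3. T → K ← J → E — K:collider[blocks]; J:fork[blocks] ⇒ blocked
  4. T ← J → E — J:fork[blocks] ⇒ blocked
  5. T ← J → K ← V → E — J:fork[blocks]; K:collider[blocks]; V:fork[blocks] ⇒ blocked
  6. T ← J → K → E — J:fork[blocks]; K:chain[open] ⇒ blocked
Because an active path exists, T and E are not d-separated.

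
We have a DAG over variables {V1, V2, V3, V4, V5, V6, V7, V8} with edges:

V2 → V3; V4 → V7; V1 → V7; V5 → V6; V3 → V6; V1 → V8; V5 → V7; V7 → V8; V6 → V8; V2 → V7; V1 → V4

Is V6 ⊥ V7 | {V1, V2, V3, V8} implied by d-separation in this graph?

No — V6 and V7 are not d-separated given {V1, V2, V3, V8}.

Enumerating the 5 paths from V6 to V7 and testing each for blocking by {V1, V2, V3, V8}:
Path 1: V6 ← V5 → V7
  V5 is a fork and V5 is not conditioned on — no node blocks this path, so it is active.
Path 2: V6 ← V3 ← V2 → V7
  V3 is a chain here and V3 is conditioned on, so the path is blocked at V3.
Path 3: V6 → V8 ← V7
  V8 is a collider and V8 is conditioned on, which opens it — no node blocks this path, so it is active.
Path 4: V6 → V8 ← V1 → V7
  V1 is a fork here and V1 is conditioned on, so the path is blocked at V1.
Path 5: V6 → V8 ← V1 → V4 → V7
  V1 is a fork here and V1 is conditioned on, so the path is blocked at V1.
Since the path V6 ← V5 → V7 is active, V6 and V7 are not d-separated given {V1, V2, V3, V8}.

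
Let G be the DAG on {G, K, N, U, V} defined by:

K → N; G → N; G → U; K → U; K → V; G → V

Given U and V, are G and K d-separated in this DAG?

There are 3 undirected paths between G and K; checking each against the conditioning set {U, V}:
Path 1: G → V ← K
  V is a collider and V is conditioned on, which opens it — no node blocks this path, so it is active.
Path 2: G → U ← K
  U is a collider and U is conditioned on, which opens it — no node blocks this path, so it is active.
Path 3: G → N ← K
  N is a collider here and neither N nor any of its descendants is conditioned on, so the collider stays closed — the path is blocked at N.
At least one path is unblocked, so d-separation fails.

No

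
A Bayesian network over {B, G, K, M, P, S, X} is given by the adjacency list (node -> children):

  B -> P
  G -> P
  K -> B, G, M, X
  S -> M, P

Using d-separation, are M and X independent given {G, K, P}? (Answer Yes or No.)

Enumerating the 3 paths from M to X and testing each for blocking by {G, K, P}:
  1. M ← S → P ← G ← K → X — S:fork[open]; P:collider[open]; G:chain[blocks]; K:fork[blocks] ⇒ blocked
  2. M ← S → P ← B ← K → X — S:fork[open]; P:collider[open]; B:chain[open]; K:fork[blocks] ⇒ blocked
  3. M ← K → X — K:fork[blocks] ⇒ blocked
All paths are blocked; M ⊥ X | {G, K, P} holds.

Yes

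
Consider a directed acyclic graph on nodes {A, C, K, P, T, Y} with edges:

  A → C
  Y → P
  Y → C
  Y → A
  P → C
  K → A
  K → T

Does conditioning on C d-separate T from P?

No — T and P are not d-separated given {C}.

Enumerating the 4 paths from T to P and testing each for blocking by {C}:
  1. T ← K → A ← Y → P — K:fork[open]; A:collider[open]; Y:fork[open] ⇒ active
  2. T ← K → A ← Y → C ← P — K:fork[open]; A:collider[open]; Y:fork[open]; C:collider[open] ⇒ active
  3. T ← K → A → C ← P — K:fork[open]; A:chain[open]; C:collider[open] ⇒ active
  4. T ← K → A → C ← Y → P — K:fork[open]; A:chain[open]; C:collider[open]; Y:fork[open] ⇒ active
At least one path is unblocked, so d-separation fails.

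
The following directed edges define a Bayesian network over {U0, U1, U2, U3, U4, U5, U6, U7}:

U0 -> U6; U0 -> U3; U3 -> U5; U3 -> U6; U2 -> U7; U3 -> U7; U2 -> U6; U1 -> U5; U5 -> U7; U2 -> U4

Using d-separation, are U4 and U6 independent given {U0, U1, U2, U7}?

Yes

There are 5 undirected paths between U4 and U6; checking each against the conditioning set {U0, U1, U2, U7}:
Path 1: U4 ← U2 → U6
  U2 is a fork here and U2 is conditioned on, so the path is blocked at U2.
Path 2: U4 ← U2 → U7 ← U5 ← U3 → U6
  U2 is a fork here and U2 is conditioned on, so the path is blocked at U2.
Path 3: U4 ← U2 → U7 ← U5 ← U3 ← U0 → U6
  U2 is a fork here and U2 is conditioned on, so the path is blocked at U2.
Path 4: U4 ← U2 → U7 ← U3 → U6
  U2 is a fork here and U2 is conditioned on, so the path is blocked at U2.
Path 5: U4 ← U2 → U7 ← U3 ← U0 → U6
  U2 is a fork here and U2 is conditioned on, so the path is blocked at U2.
All paths are blocked; U4 ⊥ U6 | {U0, U1, U2, U7} holds.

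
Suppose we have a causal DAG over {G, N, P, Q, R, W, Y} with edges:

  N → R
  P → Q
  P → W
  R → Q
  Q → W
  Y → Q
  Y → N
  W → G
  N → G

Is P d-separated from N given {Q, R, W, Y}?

There are 6 undirected paths between P and N; checking each against the conditioning set {Q, R, W, Y}:
Path 1: P → W ← Q ← R ← N
  Q is a chain here and Q is conditioned on, so the path is blocked at Q.
Path 2: P → W ← Q ← Y → N
  Q is a chain here and Q is conditioned on, so the path is blocked at Q.
Path 3: P → W → G ← N
  W is a chain here and W is conditioned on, so the path is blocked at W.
Path 4: P → Q → W → G ← N
  Q is a chain here and Q is conditioned on, so the path is blocked at Q.
Path 5: P → Q ← R ← N
  R is a chain here and R is conditioned on, so the path is blocked at R.
Path 6: P → Q ← Y → N
  Y is a fork here and Y is conditioned on, so the path is blocked at Y.
Since every path is blocked, d-separation holds.

Yes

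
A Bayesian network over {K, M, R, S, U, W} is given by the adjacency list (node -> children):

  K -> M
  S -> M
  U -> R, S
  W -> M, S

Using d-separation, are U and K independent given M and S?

No

2 paths connect U and K; each must be blocked for d-separation to hold:
Path 1: U → S ← W → M ← K
  S is a collider and S is conditioned on, which opens it; W is a fork and W is not conditioned on; M is a collider and M is conditioned on, which opens it — no node blocks this path, so it is active.
Path 2: U → S → M ← K
  S is a chain here and S is conditioned on, so the path is blocked at S.
Since the path U → S ← W → M ← K is active, U and K are not d-separated given {M, S}.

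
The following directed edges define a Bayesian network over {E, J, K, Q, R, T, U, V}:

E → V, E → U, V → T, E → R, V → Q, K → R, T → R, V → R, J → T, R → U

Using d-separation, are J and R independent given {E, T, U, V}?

Yes

There are 4 undirected paths between J and R; checking each against the conditioning set {E, T, U, V}:
Path 1: J → T ← V ← E → U ← R
  V is a chain here and V is conditioned on, so the path is blocked at V.
Path 2: J → T ← V ← E → R
  V is a chain here and V is conditioned on, so the path is blocked at V.
Path 3: J → T ← V → R
  V is a fork here and V is conditioned on, so the path is blocked at V.
Path 4: J → T → R
  T is a chain here and T is conditioned on, so the path is blocked at T.
All paths are blocked; J ⊥ R | {E, T, U, V} holds.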